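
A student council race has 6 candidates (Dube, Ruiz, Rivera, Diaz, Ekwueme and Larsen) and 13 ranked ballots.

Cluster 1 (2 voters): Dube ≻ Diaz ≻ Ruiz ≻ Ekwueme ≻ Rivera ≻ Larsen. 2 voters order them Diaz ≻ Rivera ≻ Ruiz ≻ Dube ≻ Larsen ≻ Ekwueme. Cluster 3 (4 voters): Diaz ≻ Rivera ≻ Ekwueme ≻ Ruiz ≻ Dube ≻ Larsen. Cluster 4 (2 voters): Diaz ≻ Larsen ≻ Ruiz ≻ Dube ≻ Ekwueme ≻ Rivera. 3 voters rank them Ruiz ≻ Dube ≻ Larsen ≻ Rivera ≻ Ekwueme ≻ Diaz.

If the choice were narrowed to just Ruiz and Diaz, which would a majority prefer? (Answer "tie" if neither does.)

Diaz

Ballots ranking Ruiz above Diaz: 3.
Ballots ranking Diaz above Ruiz: 13 − 3 = 10.
Diaz wins the head-to-head 10–3.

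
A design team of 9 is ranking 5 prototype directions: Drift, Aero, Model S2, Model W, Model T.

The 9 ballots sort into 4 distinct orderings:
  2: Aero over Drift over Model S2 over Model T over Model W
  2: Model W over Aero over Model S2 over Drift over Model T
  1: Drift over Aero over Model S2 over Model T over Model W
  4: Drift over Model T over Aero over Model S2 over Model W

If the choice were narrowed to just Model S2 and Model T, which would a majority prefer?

Model S2

Ballots ranking Model S2 above Model T: 2 + 2 + 1 = 5.
Ballots ranking Model T above Model S2: 9 − 5 = 4.
Model S2 wins the head-to-head 5–4.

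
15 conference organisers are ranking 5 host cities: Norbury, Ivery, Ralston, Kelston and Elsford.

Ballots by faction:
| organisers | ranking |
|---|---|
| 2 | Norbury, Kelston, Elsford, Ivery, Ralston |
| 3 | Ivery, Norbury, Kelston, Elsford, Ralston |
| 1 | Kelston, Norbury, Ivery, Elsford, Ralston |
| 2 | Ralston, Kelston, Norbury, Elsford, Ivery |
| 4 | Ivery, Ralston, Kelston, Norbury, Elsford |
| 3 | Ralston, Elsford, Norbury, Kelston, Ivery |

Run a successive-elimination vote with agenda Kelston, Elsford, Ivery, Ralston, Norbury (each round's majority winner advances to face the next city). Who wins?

Ralston

Round 1: Kelston vs Elsford — 12–3, Kelston advances.
Round 2: Kelston vs Ivery — 8–7, Kelston advances.
Round 3: Kelston vs Ralston — 6–9, Ralston advances.
Round 4: Ralston vs Norbury — 9–6, Ralston advances.
The agenda winner is Ralston.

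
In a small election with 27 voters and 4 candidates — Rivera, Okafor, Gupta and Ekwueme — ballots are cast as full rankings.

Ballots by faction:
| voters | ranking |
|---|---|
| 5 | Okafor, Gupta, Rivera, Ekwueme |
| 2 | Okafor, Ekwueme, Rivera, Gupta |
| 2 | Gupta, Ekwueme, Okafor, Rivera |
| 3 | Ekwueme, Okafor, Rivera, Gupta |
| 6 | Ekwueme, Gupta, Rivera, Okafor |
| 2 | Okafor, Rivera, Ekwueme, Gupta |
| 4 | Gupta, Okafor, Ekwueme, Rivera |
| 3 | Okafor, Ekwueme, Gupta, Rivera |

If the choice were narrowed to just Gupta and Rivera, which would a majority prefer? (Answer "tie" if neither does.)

Ballots ranking Gupta above Rivera: 5 + 2 + 6 + 4 + 3 = 20.
Ballots ranking Rivera above Gupta: 27 − 20 = 7.
Gupta wins the head-to-head 20–7.

Gupta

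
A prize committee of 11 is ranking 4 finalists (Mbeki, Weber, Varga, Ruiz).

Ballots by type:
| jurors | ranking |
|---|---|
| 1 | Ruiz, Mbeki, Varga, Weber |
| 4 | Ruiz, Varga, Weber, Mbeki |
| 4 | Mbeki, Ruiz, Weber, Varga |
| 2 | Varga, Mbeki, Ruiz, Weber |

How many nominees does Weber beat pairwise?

0

Weber against each rival (11 jurors):
Weber vs Mbeki: Mbeki wins 7–4.
Weber vs Varga: Varga, 7–4.
Weber–Ruiz: Ruiz 11–0.
Weber beats no one; loses to Mbeki, Varga, Ruiz — 0 pairwise wins.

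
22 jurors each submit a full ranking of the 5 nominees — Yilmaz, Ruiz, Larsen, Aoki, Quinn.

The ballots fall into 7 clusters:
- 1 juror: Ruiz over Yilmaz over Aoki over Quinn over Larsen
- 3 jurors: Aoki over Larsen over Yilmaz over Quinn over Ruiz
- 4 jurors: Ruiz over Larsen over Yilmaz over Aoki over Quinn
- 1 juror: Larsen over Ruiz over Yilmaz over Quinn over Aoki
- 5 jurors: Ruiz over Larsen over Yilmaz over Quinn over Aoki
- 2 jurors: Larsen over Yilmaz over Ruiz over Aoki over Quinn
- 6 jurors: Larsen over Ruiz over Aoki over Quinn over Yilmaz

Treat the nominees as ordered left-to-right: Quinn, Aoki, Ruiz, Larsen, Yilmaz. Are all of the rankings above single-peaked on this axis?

no

Axis positions: Quinn=1, Aoki=2, Ruiz=3, Larsen=4, Yilmaz=5.
Cluster 1: ranking walks positions 3-5-2-1-4; Yilmaz is ranked above Larsen even though Larsen lies between Yilmaz and the peak Ruiz on the axis — preferences dip and rise again. Not single-peaked.
Cluster 2: ranking walks positions 2-4-5-1-3; Larsen is ranked above Ruiz even though Ruiz lies between Larsen and the peak Aoki on the axis — preferences dip and rise again. Not single-peaked.
Cluster 3 (peak Ruiz at position 3): ranking walks positions 3-4-5-2-1, expanding outward from the peak — single-peaked.
Cluster 4: ranking walks positions 4-3-5-1-2; Quinn is ranked above Aoki even though Aoki lies between Quinn and the peak Larsen on the axis — preferences dip and rise again. Not single-peaked.
Cluster 5: ranking walks positions 3-4-5-1-2; Quinn is ranked above Aoki even though Aoki lies between Quinn and the peak Ruiz on the axis — preferences dip and rise again. Not single-peaked.
Cluster 6 (peak Larsen at position 4): ranking walks positions 4-5-3-2-1, expanding outward from the peak — single-peaked.
Cluster 7 (peak Larsen at position 4): ranking walks positions 4-3-2-1-5, expanding outward from the peak — single-peaked.
Cluster 1 violates single-peakedness, so the profile is not single-peaked on this axis.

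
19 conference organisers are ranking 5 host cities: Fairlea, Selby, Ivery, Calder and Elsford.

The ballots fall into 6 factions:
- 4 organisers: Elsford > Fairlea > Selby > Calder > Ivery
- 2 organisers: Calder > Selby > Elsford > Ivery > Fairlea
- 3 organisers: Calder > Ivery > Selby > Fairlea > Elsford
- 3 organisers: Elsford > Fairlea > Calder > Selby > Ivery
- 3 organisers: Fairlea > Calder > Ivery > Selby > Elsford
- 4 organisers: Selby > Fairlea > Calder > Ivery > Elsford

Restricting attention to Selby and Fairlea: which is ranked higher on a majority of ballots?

Ballots ranking Selby above Fairlea: 2 + 3 + 4 = 9.
Ballots ranking Fairlea above Selby: 19 − 9 = 10.
Fairlea wins the head-to-head 10–9.

Fairlea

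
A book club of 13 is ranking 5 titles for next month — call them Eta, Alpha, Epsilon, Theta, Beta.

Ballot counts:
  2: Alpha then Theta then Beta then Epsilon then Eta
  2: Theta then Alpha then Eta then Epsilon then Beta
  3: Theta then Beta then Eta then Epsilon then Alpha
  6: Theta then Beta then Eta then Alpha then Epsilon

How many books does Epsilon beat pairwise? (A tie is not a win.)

0

Epsilon against each rival (13 members):
Epsilon vs Eta: 2 for Epsilon, 11 for Eta — Eta by 11–2.
Epsilon vs Alpha: Alpha wins 10–3.
Epsilon–Theta: Theta 13–0.
Epsilon vs Beta: Beta wins 11–2.
Epsilon beats no one; loses to Eta, Alpha, Theta, Beta — 0 pairwise wins.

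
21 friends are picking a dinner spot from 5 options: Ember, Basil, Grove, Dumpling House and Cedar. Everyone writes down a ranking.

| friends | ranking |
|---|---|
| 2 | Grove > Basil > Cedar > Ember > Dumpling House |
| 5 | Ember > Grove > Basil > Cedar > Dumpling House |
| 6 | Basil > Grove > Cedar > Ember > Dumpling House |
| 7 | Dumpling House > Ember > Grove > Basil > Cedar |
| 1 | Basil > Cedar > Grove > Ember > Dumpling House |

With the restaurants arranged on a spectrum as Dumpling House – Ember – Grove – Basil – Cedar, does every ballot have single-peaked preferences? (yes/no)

Axis positions: Dumpling House=1, Ember=2, Grove=3, Basil=4, Cedar=5.
Ballot type 1 (peak Grove at position 3): ranking walks positions 3-4-5-2-1, expanding outward from the peak — single-peaked.
Ballot type 2 (peak Ember at position 2): ranking walks positions 2-3-4-5-1, expanding outward from the peak — single-peaked.
Ballot type 3 (peak Basil at position 4): ranking walks positions 4-3-5-2-1, expanding outward from the peak — single-peaked.
Ballot type 4 (peak Dumpling House at position 1): ranking walks positions 1-2-3-4-5, expanding outward from the peak — single-peaked.
Ballot type 5 (peak Basil at position 4): ranking walks positions 4-5-3-2-1, expanding outward from the peak — single-peaked.
Every ranking is single-peaked on this axis.

yes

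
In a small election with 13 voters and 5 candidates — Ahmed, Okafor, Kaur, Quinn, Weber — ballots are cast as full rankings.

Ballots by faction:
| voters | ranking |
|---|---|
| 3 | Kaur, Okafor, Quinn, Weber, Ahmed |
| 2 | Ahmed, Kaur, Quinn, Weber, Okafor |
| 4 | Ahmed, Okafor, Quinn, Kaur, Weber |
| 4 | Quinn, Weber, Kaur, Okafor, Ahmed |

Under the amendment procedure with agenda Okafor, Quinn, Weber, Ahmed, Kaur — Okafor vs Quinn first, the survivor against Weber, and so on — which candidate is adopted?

Kaur

Round 1: Okafor vs Quinn — 7–6, Okafor advances.
Round 2: Okafor vs Weber — 7–6, Okafor advances.
Round 3: Okafor vs Ahmed — 7–6, Okafor advances.
Round 4: Okafor vs Kaur — 4–9, Kaur advances.
Kaur survives the agenda.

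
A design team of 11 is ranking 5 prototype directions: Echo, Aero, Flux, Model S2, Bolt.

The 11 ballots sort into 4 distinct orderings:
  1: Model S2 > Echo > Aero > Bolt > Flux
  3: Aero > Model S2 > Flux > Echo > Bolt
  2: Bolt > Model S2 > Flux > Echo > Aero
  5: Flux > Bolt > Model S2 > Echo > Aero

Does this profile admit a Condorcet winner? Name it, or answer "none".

Pairwise majorities:
Echo vs Aero: Echo, 8–3.
Echo–Flux: Flux 10–1.
Echo–Model S2: Model S2 11–0.
Echo vs Bolt: Bolt, 7–4.
Aero vs Flux: Flux wins 7–4.
Aero vs Model S2: Model S2, 8–3.
Aero–Bolt: Bolt 7–4.
Flux–Model S2: Model S2 6–5.
Flux vs Bolt: Flux wins 8–3.
Model S2 vs Bolt: Bolt wins 7–4.
Each design drops at least one matchup (Echo loses to Flux; Aero loses to Echo; Flux loses to Model S2; Model S2 loses to Bolt; Bolt loses to Flux); the cycle Flux beats Bolt beats Model S2 beats Flux rules out a Condorcet winner.

none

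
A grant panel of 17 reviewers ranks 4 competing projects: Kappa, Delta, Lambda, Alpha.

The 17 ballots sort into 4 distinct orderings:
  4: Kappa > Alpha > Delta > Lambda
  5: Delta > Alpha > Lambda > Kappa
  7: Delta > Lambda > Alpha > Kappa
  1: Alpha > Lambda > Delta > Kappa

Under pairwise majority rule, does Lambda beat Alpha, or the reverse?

Alpha

Ballots ranking Lambda above Alpha: 7.
Ballots ranking Alpha above Lambda: 17 − 7 = 10.
Alpha wins the head-to-head 10–7.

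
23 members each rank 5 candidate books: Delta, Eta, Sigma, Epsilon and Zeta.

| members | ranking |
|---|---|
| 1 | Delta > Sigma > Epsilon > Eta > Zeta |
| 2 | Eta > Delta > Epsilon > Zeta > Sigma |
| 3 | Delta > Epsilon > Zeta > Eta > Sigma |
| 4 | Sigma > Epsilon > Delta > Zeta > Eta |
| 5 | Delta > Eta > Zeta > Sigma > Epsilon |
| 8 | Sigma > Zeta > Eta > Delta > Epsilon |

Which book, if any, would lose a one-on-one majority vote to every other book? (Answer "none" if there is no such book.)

Head-to-head results (23 members):
Delta vs Eta: Delta preferred on 1+3+4+5 = 13 ballots; Delta wins 13–10.
Delta vs Sigma: Sigma wins 12–11.
Delta vs Epsilon: Delta wins 19–4.
Delta vs Zeta: 15 to 8, Delta.
Eta vs Sigma: 10 to 13, Sigma.
Eta vs Epsilon: Eta, 15–8.
Eta vs Zeta: 8 to 15, Zeta.
Sigma vs Epsilon: Sigma preferred on 1+4+5+8 = 18 ballots; Sigma wins 18–5.
Sigma vs Zeta: Sigma preferred on 1+4+8 = 13 ballots; Sigma wins 13–10.
Epsilon vs Zeta: 10 to 13, Zeta.
Epsilon loses to every other book — it is the Condorcet loser.

Epsilon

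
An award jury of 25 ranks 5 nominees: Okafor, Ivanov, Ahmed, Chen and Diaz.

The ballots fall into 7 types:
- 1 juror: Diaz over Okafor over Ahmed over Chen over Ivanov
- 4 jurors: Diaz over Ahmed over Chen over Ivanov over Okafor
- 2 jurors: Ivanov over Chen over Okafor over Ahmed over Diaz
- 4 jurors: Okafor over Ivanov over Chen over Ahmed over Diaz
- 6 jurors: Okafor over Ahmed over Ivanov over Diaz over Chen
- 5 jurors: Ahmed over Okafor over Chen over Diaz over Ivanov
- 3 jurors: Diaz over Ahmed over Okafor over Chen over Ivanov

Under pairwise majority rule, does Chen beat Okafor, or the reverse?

Ballots ranking Chen above Okafor: 4 + 2 = 6.
Ballots ranking Okafor above Chen: 25 − 6 = 19.
Okafor wins the head-to-head 19–6.

Okafor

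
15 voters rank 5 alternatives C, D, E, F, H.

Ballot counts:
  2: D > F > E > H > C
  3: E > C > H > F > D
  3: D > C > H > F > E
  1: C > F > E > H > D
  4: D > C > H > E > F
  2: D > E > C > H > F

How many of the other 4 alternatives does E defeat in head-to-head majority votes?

E against each rival (15 voters):
E vs C: E is ranked higher on 2+3+2 = 7 ballots, C on 8. C wins 8–7.
E vs D: E preferred on 3+1 = 4 ballots; D wins 11–4.
E vs F: 9 to 6, E.
E–H: E 8–7.
E beats F, H; loses to C, D — 2 pairwise wins.

2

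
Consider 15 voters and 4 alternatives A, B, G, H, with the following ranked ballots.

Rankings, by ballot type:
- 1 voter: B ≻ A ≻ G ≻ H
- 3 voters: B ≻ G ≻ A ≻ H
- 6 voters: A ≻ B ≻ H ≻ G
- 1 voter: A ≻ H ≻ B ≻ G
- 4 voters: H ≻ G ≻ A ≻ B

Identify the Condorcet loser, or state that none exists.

Head-to-head results (15 voters):
A vs B: A preferred on 6+1+4 = 11 ballots; A wins 11–4.
A vs G: 1+6+1 = 8 for A, 7 for G — A by 8–7.
A vs H: A wins 11–4.
B vs G: B, 11–4.
B–H: B 10–5.
G vs H: H, 11–4.
Only G has no wins; G is the Condorcet loser.

G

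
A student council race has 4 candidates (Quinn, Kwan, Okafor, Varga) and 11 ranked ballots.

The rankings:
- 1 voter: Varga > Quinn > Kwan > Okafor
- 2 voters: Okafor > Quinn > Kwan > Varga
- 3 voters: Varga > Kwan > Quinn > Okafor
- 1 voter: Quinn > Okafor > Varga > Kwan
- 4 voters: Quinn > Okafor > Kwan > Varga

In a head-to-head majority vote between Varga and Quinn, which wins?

Ballots ranking Varga above Quinn: 1 + 3 = 4.
Ballots ranking Quinn above Varga: 11 − 4 = 7.
Quinn wins the head-to-head 7–4.

Quinn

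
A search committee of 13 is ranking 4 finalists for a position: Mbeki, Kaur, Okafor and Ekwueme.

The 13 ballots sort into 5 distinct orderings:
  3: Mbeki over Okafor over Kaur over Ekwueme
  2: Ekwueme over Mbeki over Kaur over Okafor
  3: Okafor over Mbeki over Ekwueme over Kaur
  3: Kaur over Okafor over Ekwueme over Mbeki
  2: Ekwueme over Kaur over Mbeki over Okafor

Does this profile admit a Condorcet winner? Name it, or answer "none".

none

Check each pair by majority over 13 ballots:
Mbeki vs Kaur: Mbeki wins 8–5.
Mbeki vs Okafor: Mbeki, 7–6.
Mbeki vs Ekwueme: Ekwueme, 7–6.
Kaur vs Okafor: Kaur, 7–6.
Kaur vs Ekwueme: Ekwueme, 7–6.
Okafor–Ekwueme: Okafor 9–4.
Each candidate drops at least one matchup (Mbeki loses to Ekwueme; Kaur loses to Mbeki; Okafor loses to Mbeki; Ekwueme loses to Okafor); the cycle Mbeki beats Okafor beats Ekwueme beats Mbeki rules out a Condorcet winner.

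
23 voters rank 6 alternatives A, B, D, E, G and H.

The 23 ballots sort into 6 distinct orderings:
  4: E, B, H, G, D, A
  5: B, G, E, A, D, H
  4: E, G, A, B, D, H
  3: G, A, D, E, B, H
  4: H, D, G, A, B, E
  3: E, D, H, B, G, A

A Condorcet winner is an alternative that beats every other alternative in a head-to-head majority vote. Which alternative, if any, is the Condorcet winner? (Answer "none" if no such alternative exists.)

Head-to-head results (23 voters):
A vs B: 11 to 12, B.
A vs D: 12 to 11, A.
A vs E: A is ranked higher on 3+4 = 7 ballots, E on 16. E wins 16–7.
A vs G: A preferred on 0 ballots; G wins 23–0.
A vs H: A preferred on 5+4+3 = 12 ballots; A wins 12–11.
B vs D: B preferred on 4+5+4 = 13 ballots; B wins 13–10.
B vs E: 5+4 = 9 for B, 14 for E — E by 14–9.
B vs G: 12 to 11, B.
B vs H: 4+5+4+3 = 16 for B, 7 for H — B by 16–7.
D vs E: 3+4 = 7 for D, 16 for E — E by 16–7.
D vs G: D preferred on 4+3 = 7 ballots; G wins 16–7.
D vs H: 15 to 8, D.
E vs G: E preferred on 4+4+3 = 11 ballots; G wins 12–11.
E vs H: E is ranked higher on 4+5+4+3+3 = 19 ballots, H on 4. E wins 19–4.
G vs H: 12 to 11, G.
Every alternative loses at least once (A loses to B; B loses to E; D loses to A; E loses to G; G loses to B; H loses to A). The majority relation contains the cycle B beats G beats E beats B, so there is no Condorcet winner.

none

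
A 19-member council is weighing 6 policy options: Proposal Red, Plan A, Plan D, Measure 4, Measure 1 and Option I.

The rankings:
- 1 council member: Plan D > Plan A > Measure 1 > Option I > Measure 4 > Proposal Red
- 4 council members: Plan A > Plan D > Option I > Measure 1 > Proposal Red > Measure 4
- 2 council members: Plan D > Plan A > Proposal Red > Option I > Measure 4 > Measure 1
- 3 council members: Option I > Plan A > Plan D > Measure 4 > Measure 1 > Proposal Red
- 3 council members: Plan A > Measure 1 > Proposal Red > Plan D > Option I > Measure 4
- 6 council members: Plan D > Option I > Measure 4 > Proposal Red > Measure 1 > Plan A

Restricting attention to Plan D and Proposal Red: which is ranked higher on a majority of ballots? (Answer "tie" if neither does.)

Ballots ranking Plan D above Proposal Red: 1 + 4 + 2 + 3 + 6 = 16.
Ballots ranking Proposal Red above Plan D: 19 − 16 = 3.
Plan D wins the head-to-head 16–3.

Plan D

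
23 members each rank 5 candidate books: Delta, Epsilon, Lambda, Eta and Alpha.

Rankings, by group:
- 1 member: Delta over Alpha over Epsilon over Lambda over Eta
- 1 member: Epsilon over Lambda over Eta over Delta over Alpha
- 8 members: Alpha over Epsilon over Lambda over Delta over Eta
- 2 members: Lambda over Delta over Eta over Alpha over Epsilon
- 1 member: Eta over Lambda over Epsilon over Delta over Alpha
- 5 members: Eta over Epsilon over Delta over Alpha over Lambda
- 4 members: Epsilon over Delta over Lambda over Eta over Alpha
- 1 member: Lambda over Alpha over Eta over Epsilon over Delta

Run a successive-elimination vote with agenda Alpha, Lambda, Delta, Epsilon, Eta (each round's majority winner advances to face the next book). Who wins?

Round 1: Alpha vs Lambda — 14–9, Alpha advances.
Round 2: Alpha vs Delta — 9–14, Delta advances.
Round 3: Delta vs Epsilon — 3–20, Epsilon advances.
Round 4: Epsilon vs Eta — 14–9, Epsilon advances.
The agenda winner is Epsilon.

Epsilon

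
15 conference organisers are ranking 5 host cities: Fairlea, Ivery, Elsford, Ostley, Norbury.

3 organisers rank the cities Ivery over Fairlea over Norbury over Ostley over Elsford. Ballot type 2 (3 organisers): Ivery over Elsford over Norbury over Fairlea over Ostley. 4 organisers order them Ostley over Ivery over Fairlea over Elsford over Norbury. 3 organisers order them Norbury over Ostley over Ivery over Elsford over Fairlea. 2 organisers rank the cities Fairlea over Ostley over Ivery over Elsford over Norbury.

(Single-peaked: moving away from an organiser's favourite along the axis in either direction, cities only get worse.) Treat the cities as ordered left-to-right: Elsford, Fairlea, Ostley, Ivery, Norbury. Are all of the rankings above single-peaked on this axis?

no

Axis positions: Elsford=1, Fairlea=2, Ostley=3, Ivery=4, Norbury=5.
Ballot type 1: ranking walks positions 4-2-5-3-1; Fairlea is ranked above Ostley even though Ostley lies between Fairlea and the peak Ivery on the axis — preferences dip and rise again. Not single-peaked.
Ballot type 2: ranking walks positions 4-1-5-2-3; Elsford is ranked above Ostley even though Ostley lies between Elsford and the peak Ivery on the axis — preferences dip and rise again. Not single-peaked.
Ballot type 3 (peak Ostley at position 3): ranking walks positions 3-4-2-1-5, expanding outward from the peak — single-peaked.
Ballot type 4: ranking walks positions 5-3-4-1-2; Ostley is ranked above Ivery even though Ivery lies between Ostley and the peak Norbury on the axis — preferences dip and rise again. Not single-peaked.
Ballot type 5 (peak Fairlea at position 2): ranking walks positions 2-3-4-1-5, expanding outward from the peak — single-peaked.
Ballot type 1 violates single-peakedness, so the profile is not single-peaked on this axis.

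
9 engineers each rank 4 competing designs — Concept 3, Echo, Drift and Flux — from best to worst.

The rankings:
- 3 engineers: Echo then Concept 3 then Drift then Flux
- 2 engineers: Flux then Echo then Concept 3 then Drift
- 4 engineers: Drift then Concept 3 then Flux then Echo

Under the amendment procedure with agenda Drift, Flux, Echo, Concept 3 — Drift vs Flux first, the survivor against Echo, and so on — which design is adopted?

Echo

Round 1: Drift vs Flux — 7–2, Drift advances.
Round 2: Drift vs Echo — 4–5, Echo advances.
Round 3: Echo vs Concept 3 — 5–4, Echo advances.
Echo survives the agenda.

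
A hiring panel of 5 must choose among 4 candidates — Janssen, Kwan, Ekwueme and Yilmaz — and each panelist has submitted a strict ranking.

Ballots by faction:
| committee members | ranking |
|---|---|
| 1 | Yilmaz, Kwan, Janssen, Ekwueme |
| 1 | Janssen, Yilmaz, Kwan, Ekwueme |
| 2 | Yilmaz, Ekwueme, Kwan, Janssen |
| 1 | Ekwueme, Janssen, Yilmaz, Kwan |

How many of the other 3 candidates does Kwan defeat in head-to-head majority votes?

1

Kwan against each rival (5 committee members):
Kwan–Janssen: Kwan 3–2.
Kwan vs Ekwueme: Kwan is ranked higher on 1+1 = 2 ballots, Ekwueme on 3. Ekwueme wins 3–2.
Kwan vs Yilmaz: Kwan preferred on 0 ballots; Yilmaz wins 5–0.
Kwan beats Janssen; loses to Ekwueme, Yilmaz — 1 pairwise win.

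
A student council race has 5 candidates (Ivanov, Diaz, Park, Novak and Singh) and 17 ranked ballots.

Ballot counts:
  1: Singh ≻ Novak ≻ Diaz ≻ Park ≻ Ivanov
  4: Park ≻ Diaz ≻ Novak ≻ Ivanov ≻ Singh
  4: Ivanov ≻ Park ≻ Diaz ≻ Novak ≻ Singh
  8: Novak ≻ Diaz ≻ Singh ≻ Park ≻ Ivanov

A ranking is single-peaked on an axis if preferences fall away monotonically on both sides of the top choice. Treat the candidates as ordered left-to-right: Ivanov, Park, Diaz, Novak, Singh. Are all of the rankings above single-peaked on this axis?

yes

Axis positions: Ivanov=1, Park=2, Diaz=3, Novak=4, Singh=5.
Faction 1 (peak Singh at position 5): ranking walks positions 5-4-3-2-1, expanding outward from the peak — single-peaked.
Faction 2 (peak Park at position 2): ranking walks positions 2-3-4-1-5, expanding outward from the peak — single-peaked.
Faction 3 (peak Ivanov at position 1): ranking walks positions 1-2-3-4-5, expanding outward from the peak — single-peaked.
Faction 4 (peak Novak at position 4): ranking walks positions 4-3-5-2-1, expanding outward from the peak — single-peaked.
Every ranking is single-peaked on this axis.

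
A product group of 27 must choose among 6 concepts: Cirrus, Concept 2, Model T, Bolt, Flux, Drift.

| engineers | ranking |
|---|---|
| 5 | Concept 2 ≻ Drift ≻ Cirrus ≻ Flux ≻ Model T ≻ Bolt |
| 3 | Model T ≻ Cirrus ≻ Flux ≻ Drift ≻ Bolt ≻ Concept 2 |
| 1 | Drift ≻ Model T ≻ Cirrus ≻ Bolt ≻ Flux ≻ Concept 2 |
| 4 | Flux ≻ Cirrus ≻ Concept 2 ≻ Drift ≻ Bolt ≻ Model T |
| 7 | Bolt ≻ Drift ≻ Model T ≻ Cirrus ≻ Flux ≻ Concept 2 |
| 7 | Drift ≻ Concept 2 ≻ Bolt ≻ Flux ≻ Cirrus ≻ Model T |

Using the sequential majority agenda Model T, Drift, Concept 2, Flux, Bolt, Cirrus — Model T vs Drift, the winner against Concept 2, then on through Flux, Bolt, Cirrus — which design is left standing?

Drift

Round 1: Model T vs Drift — 3–24, Drift advances.
Round 2: Drift vs Concept 2 — 18–9, Drift advances.
Round 3: Drift vs Flux — 20–7, Drift advances.
Round 4: Drift vs Bolt — 20–7, Drift advances.
Round 5: Drift vs Cirrus — 20–7, Drift advances.
Drift survives the agenda.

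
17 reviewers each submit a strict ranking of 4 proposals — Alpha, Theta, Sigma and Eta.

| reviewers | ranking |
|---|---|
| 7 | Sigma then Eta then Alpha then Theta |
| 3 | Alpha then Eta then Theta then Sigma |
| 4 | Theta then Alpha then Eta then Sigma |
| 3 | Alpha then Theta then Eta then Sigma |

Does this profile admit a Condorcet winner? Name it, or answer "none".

Head-to-head results (17 reviewers):
Alpha vs Theta: Alpha is ranked higher on 7+3+3 = 13 ballots, Theta on 4. Alpha wins 13–4.
Alpha–Sigma: Alpha 10–7.
Alpha vs Eta: Alpha, 10–7.
Theta–Sigma: Theta 10–7.
Theta vs Eta: Theta is ranked higher on 4+3 = 7 ballots, Eta on 10. Eta wins 10–7.
Sigma vs Eta: Eta wins 10–7.
Alpha defeats every rival head-to-head and is the Condorcet winner.

Alpha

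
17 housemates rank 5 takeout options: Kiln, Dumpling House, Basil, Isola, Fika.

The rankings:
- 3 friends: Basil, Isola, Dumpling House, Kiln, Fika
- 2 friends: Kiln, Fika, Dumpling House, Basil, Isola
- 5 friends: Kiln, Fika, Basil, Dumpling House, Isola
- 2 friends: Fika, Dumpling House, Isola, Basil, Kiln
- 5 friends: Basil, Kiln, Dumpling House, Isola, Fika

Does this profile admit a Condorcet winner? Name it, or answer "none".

none

Pairwise majorities:
Kiln vs Dumpling House: Kiln is ranked higher on 2+5+5 = 12 ballots, Dumpling House on 5. Kiln wins 12–5.
Kiln vs Basil: Kiln preferred on 2+5 = 7 ballots; Basil wins 10–7.
Kiln vs Isola: Kiln preferred on 2+5+5 = 12 ballots; Kiln wins 12–5.
Kiln vs Fika: Kiln is ranked higher on 3+2+5+5 = 15 ballots, Fika on 2. Kiln wins 15–2.
Dumpling House vs Basil: 2+2 = 4 for Dumpling House, 13 for Basil — Basil by 13–4.
Dumpling House vs Isola: 2+5+2+5 = 14 for Dumpling House, 3 for Isola — Dumpling House by 14–3.
Dumpling House vs Fika: 3+5 = 8 for Dumpling House, 9 for Fika — Fika by 9–8.
Basil vs Isola: 3+2+5+5 = 15 for Basil, 2 for Isola — Basil by 15–2.
Basil vs Fika: 8 to 9, Fika.
Isola vs Fika: Isola preferred on 3+5 = 8 ballots; Fika wins 9–8.
Every restaurant loses at least once (Kiln loses to Basil; Dumpling House loses to Kiln; Basil loses to Fika; Isola loses to Kiln; Fika loses to Kiln). The majority relation contains the cycle Kiln → Fika → Basil → Kiln, so there is no Condorcet winner.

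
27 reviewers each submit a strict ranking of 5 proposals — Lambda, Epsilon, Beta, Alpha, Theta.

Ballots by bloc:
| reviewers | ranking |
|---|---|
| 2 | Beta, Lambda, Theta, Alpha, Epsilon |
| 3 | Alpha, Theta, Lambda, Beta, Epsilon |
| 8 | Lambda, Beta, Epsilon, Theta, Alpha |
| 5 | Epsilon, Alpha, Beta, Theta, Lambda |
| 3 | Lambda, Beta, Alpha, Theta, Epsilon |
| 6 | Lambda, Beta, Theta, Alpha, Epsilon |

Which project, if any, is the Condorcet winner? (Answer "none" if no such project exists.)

Lambda

Check each pair by majority over 27 ballots:
Lambda vs Epsilon: Lambda is ranked higher on 2+3+8+3+6 = 22 ballots, Epsilon on 5. Lambda wins 22–5.
Lambda vs Beta: 20 to 7, Lambda.
Lambda vs Alpha: Lambda, 19–8.
Lambda vs Theta: Lambda, 19–8.
Epsilon vs Beta: 5 to 22, Beta.
Epsilon vs Alpha: 13 to 14, Alpha.
Epsilon vs Theta: Epsilon is ranked higher on 8+5 = 13 ballots, Theta on 14. Theta wins 14–13.
Beta–Alpha: Beta 19–8.
Beta vs Theta: Beta preferred on 2+8+5+3+6 = 24 ballots; Beta wins 24–3.
Alpha vs Theta: 3+5+3 = 11 for Alpha, 16 for Theta — Theta by 16–11.
Lambda wins every pairwise contest, so Lambda is the Condorcet winner.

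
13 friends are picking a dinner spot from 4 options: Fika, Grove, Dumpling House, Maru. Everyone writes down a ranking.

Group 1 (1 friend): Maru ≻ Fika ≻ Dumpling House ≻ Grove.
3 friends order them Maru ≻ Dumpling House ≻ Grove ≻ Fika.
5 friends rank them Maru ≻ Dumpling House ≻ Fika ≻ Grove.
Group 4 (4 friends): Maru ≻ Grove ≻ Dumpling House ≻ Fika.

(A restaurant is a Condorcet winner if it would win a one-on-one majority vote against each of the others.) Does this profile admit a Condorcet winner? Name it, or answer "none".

Maru

Check each pair by majority over 13 ballots:
Fika vs Grove: Grove wins 7–6.
Fika vs Dumpling House: Dumpling House wins 12–1.
Fika vs Maru: Maru, 13–0.
Grove vs Dumpling House: Dumpling House, 9–4.
Grove vs Maru: Maru wins 13–0.
Dumpling House vs Maru: Maru, 13–0.
Maru wins every pairwise contest, so Maru is the Condorcet winner.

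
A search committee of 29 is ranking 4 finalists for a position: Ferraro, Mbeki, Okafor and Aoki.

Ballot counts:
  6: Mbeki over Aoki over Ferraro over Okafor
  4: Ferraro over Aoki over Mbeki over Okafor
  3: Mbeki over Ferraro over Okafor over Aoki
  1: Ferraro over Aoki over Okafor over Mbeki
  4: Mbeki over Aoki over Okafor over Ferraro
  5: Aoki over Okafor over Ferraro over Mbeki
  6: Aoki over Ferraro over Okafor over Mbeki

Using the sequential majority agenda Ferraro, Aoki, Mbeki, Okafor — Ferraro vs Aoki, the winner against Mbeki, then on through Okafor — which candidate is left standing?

Aoki

Round 1: Ferraro vs Aoki — 8–21, Aoki advances.
Round 2: Aoki vs Mbeki — 16–13, Aoki advances.
Round 3: Aoki vs Okafor — 26–3, Aoki advances.
Aoki survives the agenda.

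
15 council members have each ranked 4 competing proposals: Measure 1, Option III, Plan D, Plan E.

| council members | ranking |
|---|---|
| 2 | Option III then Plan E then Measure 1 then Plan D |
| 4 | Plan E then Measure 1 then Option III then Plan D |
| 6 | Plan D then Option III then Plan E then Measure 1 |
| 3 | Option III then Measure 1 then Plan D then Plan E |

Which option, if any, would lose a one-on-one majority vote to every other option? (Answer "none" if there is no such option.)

Head-to-head results (15 council members):
Measure 1 vs Option III: Measure 1 preferred on 4 ballots; Option III wins 11–4.
Measure 1 vs Plan D: 2+4+3 = 9 for Measure 1, 6 for Plan D — Measure 1 by 9–6.
Measure 1 vs Plan E: 3 for Measure 1, 12 for Plan E — Plan E by 12–3.
Option III vs Plan D: Option III wins 9–6.
Option III–Plan E: Option III 11–4.
Plan D vs Plan E: Plan D preferred on 6+3 = 9 ballots; Plan D wins 9–6.
Every option wins at least one matchup (Measure 1 beats Plan D; Option III beats Measure 1; Plan D beats Plan E; Plan E beats Measure 1), so there is no Condorcet loser.

none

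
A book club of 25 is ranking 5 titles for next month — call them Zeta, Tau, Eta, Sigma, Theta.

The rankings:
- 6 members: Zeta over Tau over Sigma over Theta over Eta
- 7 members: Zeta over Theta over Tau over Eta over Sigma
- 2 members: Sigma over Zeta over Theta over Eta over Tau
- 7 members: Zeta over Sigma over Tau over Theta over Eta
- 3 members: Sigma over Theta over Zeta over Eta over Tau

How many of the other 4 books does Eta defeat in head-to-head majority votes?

Eta against each rival (25 members):
Eta vs Zeta: Eta preferred on 0 ballots; Zeta wins 25–0.
Eta vs Tau: Tau, 20–5.
Eta vs Sigma: Sigma wins 18–7.
Eta vs Theta: 0 for Eta, 25 for Theta — Theta by 25–0.
Eta beats no one; loses to Zeta, Tau, Sigma, Theta — 0 pairwise wins.

0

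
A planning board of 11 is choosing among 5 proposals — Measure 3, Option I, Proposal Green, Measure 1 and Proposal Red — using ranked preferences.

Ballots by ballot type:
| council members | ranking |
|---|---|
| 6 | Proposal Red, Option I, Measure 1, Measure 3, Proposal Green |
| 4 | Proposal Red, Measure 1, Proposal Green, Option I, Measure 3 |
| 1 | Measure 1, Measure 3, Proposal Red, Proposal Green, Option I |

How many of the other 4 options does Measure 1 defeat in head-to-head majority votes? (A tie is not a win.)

Measure 1 against each rival (11 council members):
Measure 1 vs Measure 3: Measure 1 is ranked higher on 6+4+1 = 11 ballots, Measure 3 on 0. Measure 1 wins 11–0.
Measure 1 vs Option I: 5 to 6, Option I.
Measure 1 vs Proposal Green: Measure 1 preferred on 6+4+1 = 11 ballots; Measure 1 wins 11–0.
Measure 1 vs Proposal Red: 1 for Measure 1, 10 for Proposal Red — Proposal Red by 10–1.
Measure 1 beats Measure 3, Proposal Green; loses to Option I, Proposal Red — 2 pairwise wins.

2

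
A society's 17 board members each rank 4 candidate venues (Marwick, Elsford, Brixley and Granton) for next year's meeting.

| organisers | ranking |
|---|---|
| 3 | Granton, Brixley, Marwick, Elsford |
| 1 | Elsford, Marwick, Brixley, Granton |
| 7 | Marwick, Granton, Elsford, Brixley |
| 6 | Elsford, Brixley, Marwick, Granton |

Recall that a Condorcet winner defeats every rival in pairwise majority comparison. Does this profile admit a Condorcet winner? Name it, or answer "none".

Pairwise majorities:
Marwick vs Elsford: 3+7 = 10 for Marwick, 7 for Elsford — Marwick by 10–7.
Marwick vs Brixley: Marwick is ranked higher on 1+7 = 8 ballots, Brixley on 9. Brixley wins 9–8.
Marwick vs Granton: Marwick is ranked higher on 1+7+6 = 14 ballots, Granton on 3. Marwick wins 14–3.
Elsford vs Brixley: Elsford wins 14–3.
Elsford vs Granton: Granton wins 10–7.
Brixley vs Granton: Brixley is ranked higher on 1+6 = 7 ballots, Granton on 10. Granton wins 10–7.
Every city loses at least once (Marwick loses to Brixley; Elsford loses to Marwick; Brixley loses to Elsford; Granton loses to Marwick). The majority relation contains the cycle Marwick beats Elsford beats Brixley beats Marwick, so there is no Condorcet winner.

none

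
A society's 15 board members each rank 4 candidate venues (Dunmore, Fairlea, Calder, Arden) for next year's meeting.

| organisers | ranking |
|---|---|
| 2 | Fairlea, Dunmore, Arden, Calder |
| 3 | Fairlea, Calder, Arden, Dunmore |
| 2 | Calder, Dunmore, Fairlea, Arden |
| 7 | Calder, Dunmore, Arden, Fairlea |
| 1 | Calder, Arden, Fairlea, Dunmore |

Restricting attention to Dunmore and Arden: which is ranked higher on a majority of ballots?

Ballots ranking Dunmore above Arden: 2 + 2 + 7 = 11.
Ballots ranking Arden above Dunmore: 15 − 11 = 4.
Dunmore wins the head-to-head 11–4.

Dunmore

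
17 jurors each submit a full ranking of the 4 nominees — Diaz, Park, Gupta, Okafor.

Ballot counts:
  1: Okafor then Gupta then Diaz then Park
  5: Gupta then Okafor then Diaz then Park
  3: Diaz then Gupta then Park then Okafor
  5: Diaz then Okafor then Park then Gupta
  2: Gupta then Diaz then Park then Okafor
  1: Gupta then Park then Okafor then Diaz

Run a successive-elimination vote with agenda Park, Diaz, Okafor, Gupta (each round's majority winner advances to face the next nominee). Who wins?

Round 1: Park vs Diaz — 1–16, Diaz advances.
Round 2: Diaz vs Okafor — 10–7, Diaz advances.
Round 3: Diaz vs Gupta — 8–9, Gupta advances.
The agenda winner is Gupta.

Gupta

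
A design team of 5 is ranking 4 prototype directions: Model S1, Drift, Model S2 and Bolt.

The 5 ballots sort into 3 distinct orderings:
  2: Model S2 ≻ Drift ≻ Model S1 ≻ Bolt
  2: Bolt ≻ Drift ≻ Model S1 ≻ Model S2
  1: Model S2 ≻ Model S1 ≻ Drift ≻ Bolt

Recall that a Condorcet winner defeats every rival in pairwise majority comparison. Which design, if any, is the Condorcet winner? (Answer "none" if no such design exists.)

Check each pair by majority over 5 ballots:
Model S1 vs Drift: Model S1 preferred on 1 ballot; Drift wins 4–1.
Model S1 vs Model S2: Model S1 preferred on 2 ballots; Model S2 wins 3–2.
Model S1 vs Bolt: 2+1 = 3 for Model S1, 2 for Bolt — Model S1 by 3–2.
Drift vs Model S2: Drift preferred on 2 ballots; Model S2 wins 3–2.
Drift vs Bolt: 2+1 = 3 for Drift, 2 for Bolt — Drift by 3–2.
Model S2 vs Bolt: 3 to 2, Model S2.
Model S2 wins every pairwise contest, so Model S2 is the Condorcet winner.

Model S2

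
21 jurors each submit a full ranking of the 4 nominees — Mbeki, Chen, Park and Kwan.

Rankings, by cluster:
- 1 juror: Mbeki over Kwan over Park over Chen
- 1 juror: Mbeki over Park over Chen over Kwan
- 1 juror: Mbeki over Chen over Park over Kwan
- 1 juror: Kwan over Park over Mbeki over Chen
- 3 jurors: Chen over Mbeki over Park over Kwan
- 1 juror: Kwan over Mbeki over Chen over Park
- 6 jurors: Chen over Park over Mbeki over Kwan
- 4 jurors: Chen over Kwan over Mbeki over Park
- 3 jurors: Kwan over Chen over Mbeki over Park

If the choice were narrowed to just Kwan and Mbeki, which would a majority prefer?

Ballots ranking Kwan above Mbeki: 1 + 1 + 4 + 3 = 9.
Ballots ranking Mbeki above Kwan: 21 − 9 = 12.
Mbeki wins the head-to-head 12–9.

Mbeki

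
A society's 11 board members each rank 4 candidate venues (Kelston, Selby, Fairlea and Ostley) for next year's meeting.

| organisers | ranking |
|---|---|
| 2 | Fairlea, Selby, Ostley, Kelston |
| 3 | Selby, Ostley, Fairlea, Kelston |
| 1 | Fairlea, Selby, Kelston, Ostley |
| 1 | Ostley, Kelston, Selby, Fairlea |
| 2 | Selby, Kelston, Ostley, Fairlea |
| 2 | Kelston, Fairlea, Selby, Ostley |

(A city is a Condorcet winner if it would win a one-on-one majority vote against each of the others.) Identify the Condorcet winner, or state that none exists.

Pairwise majorities:
Kelston vs Selby: Selby, 8–3.
Kelston vs Fairlea: Fairlea wins 6–5.
Kelston vs Ostley: Ostley wins 6–5.
Selby vs Fairlea: Selby, 6–5.
Selby–Ostley: Selby 10–1.
Fairlea vs Ostley: Ostley wins 6–5.
Selby beats each of Kelston, Fairlea, Ostley — Selby is the Condorcet winner.

Selby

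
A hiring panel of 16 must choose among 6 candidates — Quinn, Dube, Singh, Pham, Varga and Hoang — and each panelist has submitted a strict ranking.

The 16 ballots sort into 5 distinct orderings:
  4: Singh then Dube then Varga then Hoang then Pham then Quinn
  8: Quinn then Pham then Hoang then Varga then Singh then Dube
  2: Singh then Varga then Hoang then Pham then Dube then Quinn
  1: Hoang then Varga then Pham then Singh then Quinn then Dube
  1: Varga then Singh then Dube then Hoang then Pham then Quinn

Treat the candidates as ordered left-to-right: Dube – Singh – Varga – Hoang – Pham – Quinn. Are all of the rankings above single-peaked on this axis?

yes

Axis positions: Dube=1, Singh=2, Varga=3, Hoang=4, Pham=5, Quinn=6.
Ballot type 1 (peak Singh at position 2): ranking walks positions 2-1-3-4-5-6, expanding outward from the peak — single-peaked.
Ballot type 2 (peak Quinn at position 6): ranking walks positions 6-5-4-3-2-1, expanding outward from the peak — single-peaked.
Ballot type 3 (peak Singh at position 2): ranking walks positions 2-3-4-5-1-6, expanding outward from the peak — single-peaked.
Ballot type 4 (peak Hoang at position 4): ranking walks positions 4-3-5-2-6-1, expanding outward from the peak — single-peaked.
Ballot type 5 (peak Varga at position 3): ranking walks positions 3-2-1-4-5-6, expanding outward from the peak — single-peaked.
Every ranking is single-peaked on this axis.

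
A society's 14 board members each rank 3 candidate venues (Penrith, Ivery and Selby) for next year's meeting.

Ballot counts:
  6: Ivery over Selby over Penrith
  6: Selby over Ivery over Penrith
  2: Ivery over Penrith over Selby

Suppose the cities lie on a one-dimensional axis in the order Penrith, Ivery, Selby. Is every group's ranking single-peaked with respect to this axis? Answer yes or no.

yes

Axis positions: Penrith=1, Ivery=2, Selby=3.
Group 1 (peak Ivery at position 2): ranking walks positions 2-3-1, expanding outward from the peak — single-peaked.
Group 2 (peak Selby at position 3): ranking walks positions 3-2-1, expanding outward from the peak — single-peaked.
Group 3 (peak Ivery at position 2): ranking walks positions 2-1-3, expanding outward from the peak — single-peaked.
Every ranking is single-peaked on this axis.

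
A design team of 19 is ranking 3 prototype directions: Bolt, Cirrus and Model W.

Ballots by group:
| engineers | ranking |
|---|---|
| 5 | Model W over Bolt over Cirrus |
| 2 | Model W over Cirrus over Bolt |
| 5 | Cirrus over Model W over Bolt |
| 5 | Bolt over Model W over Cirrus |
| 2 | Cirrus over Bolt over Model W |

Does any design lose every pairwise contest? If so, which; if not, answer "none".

Head-to-head results (19 engineers):
Bolt vs Cirrus: Bolt wins 10–9.
Bolt vs Model W: Model W, 12–7.
Cirrus–Model W: Model W 12–7.
Cirrus loses to every other design — it is the Condorcet loser.

Cirrus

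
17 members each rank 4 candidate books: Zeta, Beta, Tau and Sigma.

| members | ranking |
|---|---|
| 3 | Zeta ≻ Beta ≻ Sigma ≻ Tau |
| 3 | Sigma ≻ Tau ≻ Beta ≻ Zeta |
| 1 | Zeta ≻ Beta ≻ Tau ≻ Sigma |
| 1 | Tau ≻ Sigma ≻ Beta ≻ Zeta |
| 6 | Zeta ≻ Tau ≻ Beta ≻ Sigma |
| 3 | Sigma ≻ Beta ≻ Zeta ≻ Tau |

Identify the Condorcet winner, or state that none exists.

Zeta

Head-to-head results (17 members):
Zeta vs Beta: Zeta, 10–7.
Zeta–Tau: Zeta 13–4.
Zeta vs Sigma: Zeta wins 10–7.
Beta vs Tau: Tau, 10–7.
Beta vs Sigma: Beta, 10–7.
Tau vs Sigma: Sigma, 9–8.
Zeta beats each of Beta, Tau, Sigma — Zeta is the Condorcet winner.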